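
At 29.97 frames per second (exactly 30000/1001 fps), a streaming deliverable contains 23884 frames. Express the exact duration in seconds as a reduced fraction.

Running time = 23884 ÷ (30000/1001) = 23884 × 1001/30000 = 5976971/7500 s.

5976971/7500 seconds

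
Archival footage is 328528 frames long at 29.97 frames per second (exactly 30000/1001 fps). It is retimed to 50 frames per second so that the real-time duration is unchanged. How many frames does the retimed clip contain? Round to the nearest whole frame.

548094 frames

Frames at target rate = 328528 × (50) / (30000/1001) = 41107066/75 ≈ 548094.213.
Nearest whole frame: 548094.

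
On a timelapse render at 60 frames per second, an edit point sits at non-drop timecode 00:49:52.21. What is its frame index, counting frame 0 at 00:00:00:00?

179541

Total seconds to the label: (0 × 3600 + 49 × 60 + 52) = 2992.
Frame index = 2992 × 60 + 21 = 179541.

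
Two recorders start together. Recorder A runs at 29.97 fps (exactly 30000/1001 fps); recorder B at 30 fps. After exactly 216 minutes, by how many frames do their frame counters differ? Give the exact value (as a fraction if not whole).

388800/1001 frames

216 min = 12960 s.
A emits 30000/1001 × 12960 = 388800000/1001 frames; B emits 30 × 12960 = 388800.
Difference = 388800/1001 frames (≈ 388.4116); B is ahead of A.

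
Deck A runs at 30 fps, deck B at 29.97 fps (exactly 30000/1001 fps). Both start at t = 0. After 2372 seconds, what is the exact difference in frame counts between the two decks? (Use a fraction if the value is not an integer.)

71160/1001 frames

A emits 30 × 2372 = 71160 frames; B emits 30000/1001 × 2372 = 71160000/1001.
Difference = 71160/1001 frames (≈ 71.0889); B is behind A.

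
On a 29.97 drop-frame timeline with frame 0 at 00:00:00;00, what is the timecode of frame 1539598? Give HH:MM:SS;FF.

Ten DF minutes hold 17982 frames, so frame 1539598 lies in block 85 (frames 1528470–1546451) with 11128 frames into that block.
The block's first minute is 1800 frames and the rest 1798 each; 11128 frames reaches minute 6, so 85 × 18 + 6 × 2 = 1542 labels have been skipped so far.
Adding those back, label number 1539598 + 1542 = 1541140 at 30 labels/s is 51371 s + 10 f = 14 h 16 min 11 s frame 10, i.e. 14:16:11;10.

14:16:11;10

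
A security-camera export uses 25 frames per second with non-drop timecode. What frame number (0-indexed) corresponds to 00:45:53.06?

frame 68831

Total seconds to the label: (0 × 3600 + 45 × 60 + 53) = 2753.
Frame index = 2753 × 25 + 6 = 68831.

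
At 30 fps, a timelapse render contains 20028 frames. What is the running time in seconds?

Running time = 20028 / (30) = 667.6 s.

667.6 seconds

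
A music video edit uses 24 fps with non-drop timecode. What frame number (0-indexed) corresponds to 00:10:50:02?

frame 15602

Total seconds to the label: (0 × 3600 + 10 × 60 + 50) = 650.
Frame index = 650 × 24 + 2 = 15602.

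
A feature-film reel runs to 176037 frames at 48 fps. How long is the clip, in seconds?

Running time = 176037 / (48) = 3667.4375 s.

3667.4375 seconds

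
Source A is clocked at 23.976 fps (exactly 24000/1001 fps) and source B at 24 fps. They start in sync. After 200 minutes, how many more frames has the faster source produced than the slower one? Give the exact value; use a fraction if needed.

288000/1001 frames

200 min = 12000 s.
A emits 24000/1001 × 12000 = 288000000/1001 frames; B emits 24 × 12000 = 288000.
Difference = 288000/1001 frames (≈ 287.7123); B is ahead of A.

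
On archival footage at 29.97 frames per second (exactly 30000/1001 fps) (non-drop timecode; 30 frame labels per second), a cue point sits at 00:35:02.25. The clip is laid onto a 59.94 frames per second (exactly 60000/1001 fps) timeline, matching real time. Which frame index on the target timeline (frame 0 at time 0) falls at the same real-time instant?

frame 126170

Source frame index: (0×3600 + 35×60 + 2) × 30 + 25 = 63085.
Real time: 63085 / (30000/1001) = 12629617/6000 s.
Target frame: (12629617/6000) × (60000/1001) = 126170.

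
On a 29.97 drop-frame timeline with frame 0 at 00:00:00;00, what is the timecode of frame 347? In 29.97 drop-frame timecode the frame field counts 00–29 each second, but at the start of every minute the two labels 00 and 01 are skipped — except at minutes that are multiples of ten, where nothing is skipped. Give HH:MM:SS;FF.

00:00:11;17

Ten DF minutes hold 17982 frames, so frame 347 lies in block 0 (frames 0–17981) with 347 frames into that block.
The block's first minute is 1800 frames and the rest 1798 each; 347 frames reaches minute 0, so 0 × 18 + 0 × 2 = 0 labels have been skipped so far.
Adding those back, label number 347 + 0 = 347 at 30 labels/s is 11 s + 17 f = 0 h 0 min 11 s frame 17, i.e. 00:00:11;17.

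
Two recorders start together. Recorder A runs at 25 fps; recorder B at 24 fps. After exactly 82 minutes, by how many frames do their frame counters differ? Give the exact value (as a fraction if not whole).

82 min = 4920 s.
A emits 25 × 4920 = 123000 frames; B emits 24 × 4920 = 118080.
Difference = 4920 frames; B is behind A.

4920 frames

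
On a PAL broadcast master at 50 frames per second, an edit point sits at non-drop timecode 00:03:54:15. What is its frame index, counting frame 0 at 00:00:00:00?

11715

Total seconds to the label: (0 × 3600 + 3 × 60 + 54) = 234.
Frame index = 234 × 50 + 15 = 11715.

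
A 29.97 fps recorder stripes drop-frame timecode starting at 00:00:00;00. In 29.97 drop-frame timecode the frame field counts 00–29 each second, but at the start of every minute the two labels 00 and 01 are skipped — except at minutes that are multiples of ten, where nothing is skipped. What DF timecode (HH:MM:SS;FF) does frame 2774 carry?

00:01:32;16

Ten DF minutes hold 17982 frames, so frame 2774 lies in block 0 (frames 0–17981) with 2774 frames into that block.
The block's first minute is 1800 frames and the rest 1798 each; 2774 frames reaches minute 1, so 0 × 18 + 1 × 2 = 2 labels have been skipped so far.
Adding those back, label number 2774 + 2 = 2776 at 30 labels/s is 92 s + 16 f = 0 h 1 min 32 s frame 16, i.e. 00:01:32;16.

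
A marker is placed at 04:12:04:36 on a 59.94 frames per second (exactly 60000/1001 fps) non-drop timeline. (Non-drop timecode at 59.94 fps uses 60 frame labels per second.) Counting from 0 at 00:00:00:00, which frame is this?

frame 907476

Total seconds to the label: (4 × 3600 + 12 × 60 + 4) = 15124.
Frame index = 15124 × 60 + 36 = 907476.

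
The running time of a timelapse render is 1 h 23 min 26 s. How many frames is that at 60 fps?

1 h 23 min 26 s = 5006 s.
Frames = 5006 × 60 = 300360.

300360 frames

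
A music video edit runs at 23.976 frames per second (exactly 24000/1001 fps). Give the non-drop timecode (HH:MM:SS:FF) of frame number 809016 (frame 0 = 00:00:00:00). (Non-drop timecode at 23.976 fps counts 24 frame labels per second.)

09:21:49:00

809016 ÷ 24 = 33709 full seconds, remainder 0 frames.
33709 s = 9 h 21 min 49 s.
Timecode: 09:21:49:00.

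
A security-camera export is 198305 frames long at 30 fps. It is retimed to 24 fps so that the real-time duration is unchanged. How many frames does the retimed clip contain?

Frames at target rate = 198305 × (24) / (30) = 158644.

158644 frames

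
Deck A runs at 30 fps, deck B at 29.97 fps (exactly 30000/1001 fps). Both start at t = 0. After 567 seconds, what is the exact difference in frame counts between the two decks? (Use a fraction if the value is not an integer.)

2430/143 frames

A emits 30 × 567 = 17010 frames; B emits 30000/1001 × 567 = 2430000/143.
Difference = 2430/143 frames (≈ 16.9930); B is behind A.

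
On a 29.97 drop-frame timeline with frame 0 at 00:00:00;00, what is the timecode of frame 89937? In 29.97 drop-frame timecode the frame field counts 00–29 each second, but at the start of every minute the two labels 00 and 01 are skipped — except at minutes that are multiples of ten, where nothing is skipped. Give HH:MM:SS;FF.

Ten DF minutes hold 17982 frames, so frame 89937 lies in block 5 (frames 89910–107891) with 27 frames into that block.
The block's first minute is 1800 frames and the rest 1798 each; 27 frames reaches minute 0, so 5 × 18 + 0 × 2 = 90 labels have been skipped so far.
Adding those back, label number 89937 + 90 = 90027 at 30 labels/s is 3000 s + 27 f = 0 h 50 min 0 s frame 27, i.e. 00:50:00;27.

00:50:00;27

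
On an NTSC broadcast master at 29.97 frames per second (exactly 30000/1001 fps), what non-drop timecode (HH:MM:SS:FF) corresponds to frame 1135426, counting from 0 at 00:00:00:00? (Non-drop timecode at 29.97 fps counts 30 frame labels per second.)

1135426 ÷ 30 = 37847 full seconds, remainder 16 frames.
37847 s = 10 h 30 min 47 s.
Timecode: 10:30:47:16.

10:30:47:16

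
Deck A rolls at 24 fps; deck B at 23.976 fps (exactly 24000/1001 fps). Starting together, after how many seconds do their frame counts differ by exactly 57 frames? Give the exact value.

The gap grows by |24000/1001 − 24| = 24/1001 frames per second.
Time for a 57-frame gap: 57 ÷ (24/1001) = 2377.375 s.

2377.375 seconds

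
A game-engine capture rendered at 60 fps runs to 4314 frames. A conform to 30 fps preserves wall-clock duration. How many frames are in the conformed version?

Target frames = source frames × (target rate / source rate) = 4314 × (30)/(60) = 4314 × 1/2 = 2157.

2157 frames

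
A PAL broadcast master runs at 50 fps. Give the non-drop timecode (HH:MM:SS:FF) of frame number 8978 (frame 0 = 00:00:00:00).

8978 ÷ 50 = 179 full seconds, remainder 28 frames.
179 s = 0 h 2 min 59 s.
Timecode: 00:02:59:28.

00:02:59:28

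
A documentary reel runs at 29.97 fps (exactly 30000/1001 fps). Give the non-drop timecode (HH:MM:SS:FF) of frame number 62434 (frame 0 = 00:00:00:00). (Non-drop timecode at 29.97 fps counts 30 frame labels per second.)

00:34:41:04

62434 ÷ 30 = 2081 full seconds, remainder 4 frames.
2081 s = 0 h 34 min 41 s.
Timecode: 00:34:41:04.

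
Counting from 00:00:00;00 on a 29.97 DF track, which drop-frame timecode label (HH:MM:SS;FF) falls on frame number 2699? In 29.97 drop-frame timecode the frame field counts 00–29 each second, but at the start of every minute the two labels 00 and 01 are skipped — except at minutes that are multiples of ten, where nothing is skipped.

00:01:30;01

Each 10-minute DF block holds 10 × 60 × 30 − 9 × 2 = 17982 frames. 2699 ÷ 17982 → 0 full blocks, remainder 2699.
Within the partial block the first minute is 1800 frames and each further minute 1798, so 1 further minute boundary passed. Total skipped labels = 18 × 0 + 2 × 1 = 2.
Non-drop label index = 2699 + 2 = 2701; at 30 labels/s that is 00:01:30:01, i.e. DF 00:01:30;01.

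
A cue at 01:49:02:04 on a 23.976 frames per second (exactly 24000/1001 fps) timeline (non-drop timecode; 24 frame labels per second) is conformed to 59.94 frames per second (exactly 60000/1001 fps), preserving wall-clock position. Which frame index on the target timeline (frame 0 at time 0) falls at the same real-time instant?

frame 392530

Source frame index: (1×3600 + 49×60 + 2) × 24 + 4 = 157012.
Real time: 157012 / (24000/1001) = 39292253/6000 s.
Target frame: (39292253/6000) × (60000/1001) = 392530.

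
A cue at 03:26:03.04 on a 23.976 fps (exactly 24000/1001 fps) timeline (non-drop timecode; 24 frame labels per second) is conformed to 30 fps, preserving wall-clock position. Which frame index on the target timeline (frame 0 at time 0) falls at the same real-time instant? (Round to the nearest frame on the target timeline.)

Source frame index: (3×3600 + 26×60 + 3) × 24 + 4 = 296716.
Real time: 296716 / (24000/1001) = 74253179/6000 s.
Target frame: (74253179/6000) × (30) = 74253179/200 ≈ 371265.895 → 371266.

frame 371266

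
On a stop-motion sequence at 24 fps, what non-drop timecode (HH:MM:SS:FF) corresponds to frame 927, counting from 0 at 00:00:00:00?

927 ÷ 24 = 38 full seconds, remainder 15 frames.
38 s = 0 h 0 min 38 s.
Timecode: 00:00:38:15.

00:00:38:15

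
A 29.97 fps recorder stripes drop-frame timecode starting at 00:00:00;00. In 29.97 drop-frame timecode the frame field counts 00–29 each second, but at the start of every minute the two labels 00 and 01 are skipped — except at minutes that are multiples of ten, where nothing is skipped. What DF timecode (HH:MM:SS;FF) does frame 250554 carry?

Each 10-minute DF block holds 10 × 60 × 30 − 9 × 2 = 17982 frames. 250554 ÷ 17982 → 13 full blocks, remainder 16788.
Within the partial block the first minute is 1800 frames and each further minute 1798, so 9 further minute boundaries passed. Total skipped labels = 18 × 13 + 2 × 9 = 252.
Non-drop label index = 250554 + 252 = 250806; at 30 labels/s that is 02:19:20:06, i.e. DF 02:19:20;06.

02:19:20;06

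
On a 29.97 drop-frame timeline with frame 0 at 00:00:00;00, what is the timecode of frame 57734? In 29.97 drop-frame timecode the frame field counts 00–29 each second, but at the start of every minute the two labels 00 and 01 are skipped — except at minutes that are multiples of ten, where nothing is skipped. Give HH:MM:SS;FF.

00:32:06;12

Ten DF minutes hold 17982 frames, so frame 57734 lies in block 3 (frames 53946–71927) with 3788 frames into that block.
The block's first minute is 1800 frames and the rest 1798 each; 3788 frames reaches minute 2, so 3 × 18 + 2 × 2 = 58 labels have been skipped so far.
Adding those back, label number 57734 + 58 = 57792 at 30 labels/s is 1926 s + 12 f = 0 h 32 min 6 s frame 12, i.e. 00:32:06;12.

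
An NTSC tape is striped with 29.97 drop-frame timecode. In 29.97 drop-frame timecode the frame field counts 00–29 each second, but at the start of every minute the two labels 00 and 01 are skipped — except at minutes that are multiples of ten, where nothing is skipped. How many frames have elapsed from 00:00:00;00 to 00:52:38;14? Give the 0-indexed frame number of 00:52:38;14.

As if non-drop at 30 labels/s: (0 × 3600 + 52 × 60 + 38) × 30 + 14 = 94754.
Minute boundaries passed: 52; those not divisible by 10: 52 − 5 = 47; dropped labels = 2 × 47 = 94.
Actual frame index = 94754 − 94 = 94660.

94660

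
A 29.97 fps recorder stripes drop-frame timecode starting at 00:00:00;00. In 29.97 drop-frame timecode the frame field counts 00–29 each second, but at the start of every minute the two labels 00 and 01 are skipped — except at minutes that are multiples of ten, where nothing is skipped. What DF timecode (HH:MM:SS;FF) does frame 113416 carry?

Each 10-minute DF block holds 10 × 60 × 30 − 9 × 2 = 17982 frames. 113416 ÷ 17982 → 6 full blocks, remainder 5524.
Within the partial block the first minute is 1800 frames and each further minute 1798, so 3 further minute boundaries passed. Total skipped labels = 18 × 6 + 2 × 3 = 114.
Non-drop label index = 113416 + 114 = 113530; at 30 labels/s that is 01:03:04:10, i.e. DF 01:03:04;10.

01:03:04;10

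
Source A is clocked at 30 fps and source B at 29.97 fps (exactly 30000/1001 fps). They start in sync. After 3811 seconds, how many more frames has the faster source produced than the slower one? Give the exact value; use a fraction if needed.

114330/1001 frames

A emits 30 × 3811 = 114330 frames; B emits 30000/1001 × 3811 = 114330000/1001.
Difference = 114330/1001 frames (≈ 114.2158); B is behind A.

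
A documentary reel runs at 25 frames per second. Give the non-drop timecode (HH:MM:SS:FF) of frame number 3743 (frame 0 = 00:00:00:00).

00:02:29:18

3743 ÷ 25 = 149 full seconds, remainder 18 frames.
149 s = 0 h 2 min 29 s.
Timecode: 00:02:29:18.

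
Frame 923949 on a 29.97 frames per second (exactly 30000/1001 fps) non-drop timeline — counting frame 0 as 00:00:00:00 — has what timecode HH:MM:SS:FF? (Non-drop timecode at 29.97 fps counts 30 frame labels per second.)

08:33:18:09

923949 ÷ 30 = 30798 full seconds, remainder 9 frames.
30798 s = 8 h 33 min 18 s.
Timecode: 08:33:18:09.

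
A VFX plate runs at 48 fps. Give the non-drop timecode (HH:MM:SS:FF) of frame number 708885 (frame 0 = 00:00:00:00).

04:06:08:21

708885 ÷ 48 = 14768 full seconds, remainder 21 frames.
14768 s = 4 h 6 min 8 s.
Timecode: 04:06:08:21.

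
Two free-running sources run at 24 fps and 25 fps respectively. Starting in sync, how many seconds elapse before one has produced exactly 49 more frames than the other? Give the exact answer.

The gap grows by |25 − 24| = 1 frame per second.
Time for a 49-frame gap: 49 ÷ (1) = 49 s.

49 seconds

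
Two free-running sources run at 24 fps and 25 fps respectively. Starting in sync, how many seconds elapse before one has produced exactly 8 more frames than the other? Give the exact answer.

8 seconds

The gap grows by |25 − 24| = 1 frame per second.
Time for a 8-frame gap: 8 ÷ (1) = 8 s.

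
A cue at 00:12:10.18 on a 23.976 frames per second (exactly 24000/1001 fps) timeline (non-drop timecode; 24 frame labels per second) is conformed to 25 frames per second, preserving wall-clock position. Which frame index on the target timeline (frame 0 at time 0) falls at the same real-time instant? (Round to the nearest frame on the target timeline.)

frame 18287

Source frame index: (0×3600 + 12×60 + 10) × 24 + 18 = 17538.
Real time: 17538 / (24000/1001) = 2925923/4000 s.
Target frame: (2925923/4000) × (25) = 2925923/160 ≈ 18287.019 → 18287.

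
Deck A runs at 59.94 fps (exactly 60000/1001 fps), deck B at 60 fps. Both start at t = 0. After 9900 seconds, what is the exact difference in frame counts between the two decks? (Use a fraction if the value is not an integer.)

54000/91 frames

A emits 60000/1001 × 9900 = 54000000/91 frames; B emits 60 × 9900 = 594000.
Difference = 54000/91 frames (≈ 593.4066); B is ahead of A.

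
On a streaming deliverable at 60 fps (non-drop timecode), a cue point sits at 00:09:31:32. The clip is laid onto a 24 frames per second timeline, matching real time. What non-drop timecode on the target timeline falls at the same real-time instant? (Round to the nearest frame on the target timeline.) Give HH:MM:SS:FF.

Source frame index: (0×3600 + 9×60 + 31) × 60 + 32 = 34292.
Real time: 34292 / (60) = 8573/15 s.
Target frame: (8573/15) × (24) = 68584/5 ≈ 13716.800 → 13717.
At 24 labels/s: frame 13717 → 00:09:31:13.

00:09:31:13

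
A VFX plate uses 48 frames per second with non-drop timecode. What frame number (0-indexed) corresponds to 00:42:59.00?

123792

Total seconds to the label: (0 × 3600 + 42 × 60 + 59) = 2579.
Frame index = 2579 × 48 + 0 = 123792.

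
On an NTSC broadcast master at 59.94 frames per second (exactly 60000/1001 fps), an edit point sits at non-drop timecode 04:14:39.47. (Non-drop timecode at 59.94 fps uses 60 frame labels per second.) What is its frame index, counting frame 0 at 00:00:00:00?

frame 916787

Total seconds to the label: (4 × 3600 + 14 × 60 + 39) = 15279.
Frame index = 15279 × 60 + 47 = 916787.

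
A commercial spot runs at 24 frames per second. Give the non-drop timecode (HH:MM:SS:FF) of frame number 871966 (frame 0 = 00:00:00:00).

871966 ÷ 24 = 36331 full seconds, remainder 22 frames.
36331 s = 10 h 5 min 31 s.
Timecode: 10:05:31:22.

10:05:31:22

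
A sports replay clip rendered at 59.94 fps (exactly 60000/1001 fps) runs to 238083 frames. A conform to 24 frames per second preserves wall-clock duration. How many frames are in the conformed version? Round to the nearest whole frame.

Frames at target rate = 238083 × (24) / (60000/1001) = 238321083/2500 ≈ 95328.433.
Nearest whole frame: 95328.

95328 frames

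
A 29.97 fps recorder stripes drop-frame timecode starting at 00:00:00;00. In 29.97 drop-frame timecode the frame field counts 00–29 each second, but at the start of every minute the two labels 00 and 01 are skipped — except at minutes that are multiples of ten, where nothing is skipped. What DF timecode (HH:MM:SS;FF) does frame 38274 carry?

00:21:17;02

Each 10-minute DF block holds 10 × 60 × 30 − 9 × 2 = 17982 frames. 38274 ÷ 17982 → 2 full blocks, remainder 2310.
Within the partial block the first minute is 1800 frames and each further minute 1798, so 1 further minute boundary passed. Total skipped labels = 18 × 2 + 2 × 1 = 38.
Non-drop label index = 38274 + 38 = 38312; at 30 labels/s that is 00:21:17:02, i.e. DF 00:21:17;02.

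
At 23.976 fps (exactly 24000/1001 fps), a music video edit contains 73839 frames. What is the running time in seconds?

3079.701625 seconds

Running time = 73839 / (24000/1001) = 3079.701625 s.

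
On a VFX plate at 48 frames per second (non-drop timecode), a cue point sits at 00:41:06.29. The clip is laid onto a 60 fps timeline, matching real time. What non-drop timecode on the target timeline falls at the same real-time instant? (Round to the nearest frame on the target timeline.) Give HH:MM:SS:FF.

Source frame index: (0×3600 + 41×60 + 6) × 48 + 29 = 118397.
Real time: 118397 / (48) = 118397/48 s.
Target frame: (118397/48) × (60) = 591985/4 ≈ 147996.250 → 147996.
At 60 labels/s: frame 147996 → 00:41:06:36.

00:41:06:36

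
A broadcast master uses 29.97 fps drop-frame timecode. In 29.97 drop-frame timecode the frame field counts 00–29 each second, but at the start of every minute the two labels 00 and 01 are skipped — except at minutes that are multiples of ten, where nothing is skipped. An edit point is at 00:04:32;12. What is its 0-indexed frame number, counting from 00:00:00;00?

8164

As if non-drop at 30 labels/s: (0 × 3600 + 4 × 60 + 32) × 30 + 12 = 8172.
Minute boundaries passed: 4; those not divisible by 10: 4 − 0 = 4; dropped labels = 2 × 4 = 8.
Actual frame index = 8172 − 8 = 8164.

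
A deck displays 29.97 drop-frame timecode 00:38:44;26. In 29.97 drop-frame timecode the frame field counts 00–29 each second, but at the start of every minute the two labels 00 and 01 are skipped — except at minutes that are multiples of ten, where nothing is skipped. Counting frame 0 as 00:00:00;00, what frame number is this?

69676

As if non-drop at 30 labels/s: (0 × 3600 + 38 × 60 + 44) × 30 + 26 = 69746.
Minute boundaries passed: 38; those not divisible by 10: 38 − 3 = 35; dropped labels = 2 × 35 = 70.
Actual frame index = 69746 − 70 = 69676.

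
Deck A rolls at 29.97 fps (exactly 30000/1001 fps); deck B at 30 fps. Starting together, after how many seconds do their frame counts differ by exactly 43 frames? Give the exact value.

The gap grows by |30 − 30000/1001| = 30/1001 frames per second.
Time for a 43-frame gap: 43 ÷ (30/1001) = 43043/30 s.

43043/30 seconds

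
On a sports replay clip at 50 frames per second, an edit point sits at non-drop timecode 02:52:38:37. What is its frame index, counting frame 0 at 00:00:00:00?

517937

Total seconds to the label: (2 × 3600 + 52 × 60 + 38) = 10358.
Frame index = 10358 × 50 + 37 = 517937.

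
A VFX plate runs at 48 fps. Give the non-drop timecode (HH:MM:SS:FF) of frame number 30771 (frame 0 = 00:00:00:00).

00:10:41:03

30771 ÷ 48 = 641 full seconds, remainder 3 frames.
641 s = 0 h 10 min 41 s.
Timecode: 00:10:41:03.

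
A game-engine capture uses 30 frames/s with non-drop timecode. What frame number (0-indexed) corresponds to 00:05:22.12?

frame 9672

Total seconds to the label: (0 × 3600 + 5 × 60 + 22) = 322.
Frame index = 322 × 30 + 12 = 9672.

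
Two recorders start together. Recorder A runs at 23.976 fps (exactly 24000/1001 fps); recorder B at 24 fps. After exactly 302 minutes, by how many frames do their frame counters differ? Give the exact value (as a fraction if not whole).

434880/1001 frames

302 min = 18120 s.
A emits 24000/1001 × 18120 = 434880000/1001 frames; B emits 24 × 18120 = 434880.
Difference = 434880/1001 frames (≈ 434.4456); B is ahead of A.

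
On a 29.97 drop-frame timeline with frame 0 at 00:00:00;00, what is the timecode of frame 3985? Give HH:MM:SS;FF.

Ten DF minutes hold 17982 frames, so frame 3985 lies in block 0 (frames 0–17981) with 3985 frames into that block.
The block's first minute is 1800 frames and the rest 1798 each; 3985 frames reaches minute 2, so 0 × 18 + 2 × 2 = 4 labels have been skipped so far.
Adding those back, label number 3985 + 4 = 3989 at 30 labels/s is 132 s + 29 f = 0 h 2 min 12 s frame 29, i.e. 00:02:12;29.

00:02:12;29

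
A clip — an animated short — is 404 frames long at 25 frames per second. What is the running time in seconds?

Running time = 404 / (25) = 16.16 s.

16.16 seconds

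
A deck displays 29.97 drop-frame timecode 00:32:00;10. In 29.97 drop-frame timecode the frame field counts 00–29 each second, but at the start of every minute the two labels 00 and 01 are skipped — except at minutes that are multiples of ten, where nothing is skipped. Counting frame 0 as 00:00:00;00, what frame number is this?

Complete 10-minute blocks: 3, each 17982 frames → 53946.
Remaining 2 whole minutes in the current block: 1800 + 1 × 1798 = 3598 frames.
Within the current minute: 0 × 30 + 10 − 2 = 8 (labels ;00/;01 skipped at this minute). Total = 53946 + 3598 + 8 = 57552.

57552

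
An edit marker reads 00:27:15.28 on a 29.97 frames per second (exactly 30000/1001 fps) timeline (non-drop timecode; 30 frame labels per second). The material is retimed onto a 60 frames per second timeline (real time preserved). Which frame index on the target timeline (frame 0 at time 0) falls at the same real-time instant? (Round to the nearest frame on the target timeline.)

Source frame index: (0×3600 + 27×60 + 15) × 30 + 28 = 49078.
Real time: 49078 / (30000/1001) = 24563539/15000 s.
Target frame: (24563539/15000) × (60) = 24563539/250 ≈ 98254.156 → 98254.

frame 98254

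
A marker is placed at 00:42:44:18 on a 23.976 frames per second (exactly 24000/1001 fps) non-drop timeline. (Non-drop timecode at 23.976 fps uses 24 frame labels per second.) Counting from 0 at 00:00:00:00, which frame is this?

Total seconds to the label: (0 × 3600 + 42 × 60 + 44) = 2564.
Frame index = 2564 × 24 + 18 = 61554.

frame 61554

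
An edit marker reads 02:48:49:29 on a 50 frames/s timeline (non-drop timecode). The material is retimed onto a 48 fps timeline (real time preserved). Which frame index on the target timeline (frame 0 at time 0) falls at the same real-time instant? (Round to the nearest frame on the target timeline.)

frame 486220

Source frame index: (2×3600 + 48×60 + 49) × 50 + 29 = 506479.
Real time: 506479 / (50) = 506479/50 s.
Target frame: (506479/50) × (48) = 12155496/25 ≈ 486219.840 → 486220.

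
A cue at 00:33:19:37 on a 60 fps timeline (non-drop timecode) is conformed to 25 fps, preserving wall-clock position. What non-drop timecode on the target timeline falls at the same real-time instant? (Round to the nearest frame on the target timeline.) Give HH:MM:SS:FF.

Source frame index: (0×3600 + 33×60 + 19) × 60 + 37 = 119977.
Real time: 119977 / (60) = 119977/60 s.
Target frame: (119977/60) × (25) = 599885/12 ≈ 49990.417 → 49990.
At 25 labels/s: frame 49990 → 00:33:19:15.

00:33:19:15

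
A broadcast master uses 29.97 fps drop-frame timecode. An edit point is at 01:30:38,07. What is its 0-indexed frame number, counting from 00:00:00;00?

162985

Complete 10-minute blocks: 9, each 17982 frames → 161838.
Remaining 0 whole minutes in the current block: 0 frames.
Within the current minute: 38 × 30 + 7 = 1147. Total = 161838 + 0 + 1147 = 162985.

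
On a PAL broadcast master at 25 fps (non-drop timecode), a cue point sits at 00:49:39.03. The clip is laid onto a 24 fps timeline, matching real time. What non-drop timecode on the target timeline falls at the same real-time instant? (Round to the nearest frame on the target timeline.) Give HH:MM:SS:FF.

00:49:39:03

Source frame index: (0×3600 + 49×60 + 39) × 25 + 3 = 74478.
Real time: 74478 / (25) = 74478/25 s.
Target frame: (74478/25) × (24) = 1787472/25 ≈ 71498.880 → 71499.
At 24 labels/s: frame 71499 → 00:49:39:03.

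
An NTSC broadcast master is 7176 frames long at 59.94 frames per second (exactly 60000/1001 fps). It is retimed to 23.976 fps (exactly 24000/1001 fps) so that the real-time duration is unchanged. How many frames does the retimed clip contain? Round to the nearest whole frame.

Frames at target rate = 7176 × (24000/1001) / (60000/1001) = 14352/5 ≈ 2870.400.
Nearest whole frame: 2870.

2870 frames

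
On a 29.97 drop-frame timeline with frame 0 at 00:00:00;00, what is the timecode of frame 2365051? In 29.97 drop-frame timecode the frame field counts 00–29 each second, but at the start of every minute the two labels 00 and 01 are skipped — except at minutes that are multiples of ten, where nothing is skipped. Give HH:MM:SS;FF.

Ten DF minutes hold 17982 frames, so frame 2365051 lies in block 131 (frames 2355642–2373623) with 9409 frames into that block.
The block's first minute is 1800 frames and the rest 1798 each; 9409 frames reaches minute 5, so 131 × 18 + 5 × 2 = 2368 labels have been skipped so far.
Adding those back, label number 2365051 + 2368 = 2367419 at 30 labels/s is 78913 s + 29 f = 21 h 55 min 13 s frame 29, i.e. 21:55:13;29.

21:55:13;29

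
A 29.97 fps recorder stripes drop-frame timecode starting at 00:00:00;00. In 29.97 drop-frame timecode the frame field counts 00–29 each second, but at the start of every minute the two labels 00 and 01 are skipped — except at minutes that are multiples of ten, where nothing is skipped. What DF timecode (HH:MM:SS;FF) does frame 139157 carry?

01:17:23;07

Each 10-minute DF block holds 10 × 60 × 30 − 9 × 2 = 17982 frames. 139157 ÷ 17982 → 7 full blocks, remainder 13283.
Within the partial block the first minute is 1800 frames and each further minute 1798, so 7 further minute boundaries passed. Total skipped labels = 18 × 7 + 2 × 7 = 140.
Non-drop label index = 139157 + 140 = 139297; at 30 labels/s that is 01:17:23:07, i.e. DF 01:17:23;07.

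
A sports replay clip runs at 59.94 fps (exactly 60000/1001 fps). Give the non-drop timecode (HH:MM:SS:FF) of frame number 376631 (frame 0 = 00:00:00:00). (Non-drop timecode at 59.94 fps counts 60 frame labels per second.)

376631 ÷ 60 = 6277 full seconds, remainder 11 frames.
6277 s = 1 h 44 min 37 s.
Timecode: 01:44:37:11.

01:44:37:11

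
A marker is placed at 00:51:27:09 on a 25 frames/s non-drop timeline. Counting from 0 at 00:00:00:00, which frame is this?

77184

Total seconds to the label: (0 × 3600 + 51 × 60 + 27) = 3087.
Frame index = 3087 × 25 + 9 = 77184.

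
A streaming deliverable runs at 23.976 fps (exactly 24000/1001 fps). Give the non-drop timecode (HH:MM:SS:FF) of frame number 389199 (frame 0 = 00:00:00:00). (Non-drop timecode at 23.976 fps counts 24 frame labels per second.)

389199 ÷ 24 = 16216 full seconds, remainder 15 frames.
16216 s = 4 h 30 min 16 s.
Timecode: 04:30:16:15.

04:30:16:15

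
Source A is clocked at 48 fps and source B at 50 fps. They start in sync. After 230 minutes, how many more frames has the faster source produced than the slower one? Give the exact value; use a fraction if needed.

230 min = 13800 s.
A emits 48 × 13800 = 662400 frames; B emits 50 × 13800 = 690000.
Difference = 27600 frames; B is ahead of A.

27600 frames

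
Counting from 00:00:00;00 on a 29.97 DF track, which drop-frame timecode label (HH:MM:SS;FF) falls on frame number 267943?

Ten DF minutes hold 17982 frames, so frame 267943 lies in block 14 (frames 251748–269729) with 16195 frames into that block.
The block's first minute is 1800 frames and the rest 1798 each; 16195 frames reaches minute 9, so 14 × 18 + 9 × 2 = 270 labels have been skipped so far.
Adding those back, label number 267943 + 270 = 268213 at 30 labels/s is 8940 s + 13 f = 2 h 29 min 0 s frame 13, i.e. 02:29:00;13.

02:29:00;13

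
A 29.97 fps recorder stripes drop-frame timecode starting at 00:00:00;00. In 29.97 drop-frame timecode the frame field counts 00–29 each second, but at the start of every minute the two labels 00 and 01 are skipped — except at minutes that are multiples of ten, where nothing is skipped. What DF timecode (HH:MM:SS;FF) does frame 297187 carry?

02:45:16;05

Ten DF minutes hold 17982 frames, so frame 297187 lies in block 16 (frames 287712–305693) with 9475 frames into that block.
The block's first minute is 1800 frames and the rest 1798 each; 9475 frames reaches minute 5, so 16 × 18 + 5 × 2 = 298 labels have been skipped so far.
Adding those back, label number 297187 + 298 = 297485 at 30 labels/s is 9916 s + 5 f = 2 h 45 min 16 s frame 5, i.e. 02:45:16;05.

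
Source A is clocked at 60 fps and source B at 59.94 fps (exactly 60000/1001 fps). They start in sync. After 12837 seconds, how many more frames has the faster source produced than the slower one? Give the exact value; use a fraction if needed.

A emits 60 × 12837 = 770220 frames; B emits 60000/1001 × 12837 = 70020000/91.
Difference = 70020/91 frames (≈ 769.4505); B is behind A.

70020/91 frames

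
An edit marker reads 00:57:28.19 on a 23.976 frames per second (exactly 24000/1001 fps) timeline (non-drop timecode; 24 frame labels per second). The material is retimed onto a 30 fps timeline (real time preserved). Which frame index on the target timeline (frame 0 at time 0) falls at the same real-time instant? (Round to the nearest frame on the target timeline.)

frame 103567

Source frame index: (0×3600 + 57×60 + 28) × 24 + 19 = 82771.
Real time: 82771 / (24000/1001) = 82853771/24000 s.
Target frame: (82853771/24000) × (30) = 82853771/800 ≈ 103567.214 → 103567.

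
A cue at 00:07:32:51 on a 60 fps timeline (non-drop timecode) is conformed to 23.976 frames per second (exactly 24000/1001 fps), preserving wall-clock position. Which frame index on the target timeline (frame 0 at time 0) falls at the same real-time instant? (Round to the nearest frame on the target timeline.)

frame 10858

Source frame index: (0×3600 + 7×60 + 32) × 60 + 51 = 27171.
Real time: 27171 / (60) = 9057/20 s.
Target frame: (9057/20) × (24000/1001) = 10868400/1001 ≈ 10857.542 → 10858.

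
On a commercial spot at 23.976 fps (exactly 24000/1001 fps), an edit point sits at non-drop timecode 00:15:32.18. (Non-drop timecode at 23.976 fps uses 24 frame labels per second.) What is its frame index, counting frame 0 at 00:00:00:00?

Total seconds to the label: (0 × 3600 + 15 × 60 + 32) = 932.
Frame index = 932 × 24 + 18 = 22386.

frame 22386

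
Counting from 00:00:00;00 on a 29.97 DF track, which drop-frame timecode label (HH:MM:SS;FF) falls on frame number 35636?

00:19:49;02

Each 10-minute DF block holds 10 × 60 × 30 − 9 × 2 = 17982 frames. 35636 ÷ 17982 → 1 full block, remainder 17654.
Within the partial block the first minute is 1800 frames and each further minute 1798, so 9 further minute boundaries passed. Total skipped labels = 18 × 1 + 2 × 9 = 36.
Non-drop label index = 35636 + 36 = 35672; at 30 labels/s that is 00:19:49:02, i.e. DF 00:19:49;02.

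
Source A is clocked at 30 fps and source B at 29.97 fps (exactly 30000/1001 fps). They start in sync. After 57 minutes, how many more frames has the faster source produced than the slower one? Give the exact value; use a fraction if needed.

102600/1001 frames

57 min = 3420 s.
A emits 30 × 3420 = 102600 frames; B emits 30000/1001 × 3420 = 102600000/1001.
Difference = 102600/1001 frames (≈ 102.4975); B is behind A.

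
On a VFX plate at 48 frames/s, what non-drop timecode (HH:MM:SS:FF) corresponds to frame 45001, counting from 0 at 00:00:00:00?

00:15:37:25

45001 ÷ 48 = 937 full seconds, remainder 25 frames.
937 s = 0 h 15 min 37 s.
Timecode: 00:15:37:25.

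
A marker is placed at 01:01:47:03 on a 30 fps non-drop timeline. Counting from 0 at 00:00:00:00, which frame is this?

111213

Total seconds to the label: (1 × 3600 + 1 × 60 + 47) = 3707.
Frame index = 3707 × 30 + 3 = 111213.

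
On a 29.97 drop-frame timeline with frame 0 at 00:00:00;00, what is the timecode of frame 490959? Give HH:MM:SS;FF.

04:33:01;21

Each 10-minute DF block holds 10 × 60 × 30 − 9 × 2 = 17982 frames. 490959 ÷ 17982 → 27 full blocks, remainder 5445.
Within the partial block the first minute is 1800 frames and each further minute 1798, so 3 further minute boundaries passed. Total skipped labels = 18 × 27 + 2 × 3 = 492.
Non-drop label index = 490959 + 492 = 491451; at 30 labels/s that is 04:33:01:21, i.e. DF 04:33:01;21.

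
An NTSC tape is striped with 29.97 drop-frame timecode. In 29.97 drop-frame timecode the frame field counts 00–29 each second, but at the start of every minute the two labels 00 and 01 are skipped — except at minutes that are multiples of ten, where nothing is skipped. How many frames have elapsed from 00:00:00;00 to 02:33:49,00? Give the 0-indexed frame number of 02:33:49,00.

276594

As if non-drop at 30 labels/s: (2 × 3600 + 33 × 60 + 49) × 30 + 0 = 276870.
Minute boundaries passed: 153; those not divisible by 10: 153 − 15 = 138; dropped labels = 2 × 138 = 276.
Actual frame index = 276870 − 276 = 276594.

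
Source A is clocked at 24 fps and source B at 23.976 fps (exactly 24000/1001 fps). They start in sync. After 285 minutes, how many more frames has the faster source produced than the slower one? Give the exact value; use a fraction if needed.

285 min = 17100 s.
A emits 24 × 17100 = 410400 frames; B emits 24000/1001 × 17100 = 410400000/1001.
Difference = 410400/1001 frames (≈ 409.9900); B is behind A.

410400/1001 frames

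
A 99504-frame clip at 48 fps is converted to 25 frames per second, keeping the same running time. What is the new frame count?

51825 frames

Target frames = source frames × (target rate / source rate) = 99504 × (25)/(48) = 99504 × 25/48 = 51825.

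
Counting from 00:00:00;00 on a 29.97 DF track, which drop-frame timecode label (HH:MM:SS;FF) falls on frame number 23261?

Ten DF minutes hold 17982 frames, so frame 23261 lies in block 1 (frames 17982–35963) with 5279 frames into that block.
The block's first minute is 1800 frames and the rest 1798 each; 5279 frames reaches minute 2, so 1 × 18 + 2 × 2 = 22 labels have been skipped so far.
Adding those back, label number 23261 + 22 = 23283 at 30 labels/s is 776 s + 3 f = 0 h 12 min 56 s frame 3, i.e. 00:12:56;03.

00:12:56;03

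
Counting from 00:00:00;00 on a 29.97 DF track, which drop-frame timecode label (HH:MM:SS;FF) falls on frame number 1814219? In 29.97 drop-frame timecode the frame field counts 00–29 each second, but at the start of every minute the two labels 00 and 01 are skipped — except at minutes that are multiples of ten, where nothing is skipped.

16:48:54;15

Each 10-minute DF block holds 10 × 60 × 30 − 9 × 2 = 17982 frames. 1814219 ÷ 17982 → 100 full blocks, remainder 16019.
Within the partial block the first minute is 1800 frames and each further minute 1798, so 8 further minute boundaries passed. Total skipped labels = 18 × 100 + 2 × 8 = 1816.
Non-drop label index = 1814219 + 1816 = 1816035; at 30 labels/s that is 16:48:54:15, i.e. DF 16:48:54;15.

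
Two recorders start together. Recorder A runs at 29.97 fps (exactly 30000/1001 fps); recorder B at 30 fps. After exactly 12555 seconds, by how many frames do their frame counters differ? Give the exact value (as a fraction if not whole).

A emits 30000/1001 × 12555 = 376650000/1001 frames; B emits 30 × 12555 = 376650.
Difference = 376650/1001 frames (≈ 376.2737); B is ahead of A.

376650/1001 frames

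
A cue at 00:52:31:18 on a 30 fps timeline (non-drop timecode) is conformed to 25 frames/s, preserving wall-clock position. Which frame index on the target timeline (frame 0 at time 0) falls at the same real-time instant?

frame 78790

Source frame index: (0×3600 + 52×60 + 31) × 30 + 18 = 94548.
Real time: 94548 / (30) = 15758/5 s.
Target frame: (15758/5) × (25) = 78790.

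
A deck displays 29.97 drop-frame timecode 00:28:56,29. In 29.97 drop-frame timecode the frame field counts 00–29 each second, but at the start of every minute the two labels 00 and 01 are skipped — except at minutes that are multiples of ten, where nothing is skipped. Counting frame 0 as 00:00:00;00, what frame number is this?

52057

Complete 10-minute blocks: 2, each 17982 frames → 35964.
Remaining 8 whole minutes in the current block: 1800 + 7 × 1798 = 14386 frames.
Within the current minute: 56 × 30 + 29 − 2 = 1707 (labels ;00/;01 skipped at this minute). Total = 35964 + 14386 + 1707 = 52057.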